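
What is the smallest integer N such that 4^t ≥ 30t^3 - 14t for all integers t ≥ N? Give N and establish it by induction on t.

At t = 6: 4096 < 6396, so the inequality fails and N ≥ 7. We prove 4^t ≥ 30t^3 - 14t for all t ≥ 7.
Base step (t = 7): 4^t = 16384 and 30t^3 - 14t = 10192, so 16384 ≥ 10192.
Inductive step: suppose the statement holds for some r ≥ 7, so 4^r ≥ 30r^3 - 14r.
Then 4^(r + 1) = 4·(4^r) ≥ 4·(30r^3 - 14r).
Also, for r ≥ 7 we have 4·(30r^3 - 14r) ≥ 30(r+1)^3 - 14(r+1), since 4·(30r^3 - 14r) − (30(r+1)^3 - 14(r+1)) = 90r^3 - 90r^2 - 132r - 16, which is nonnegative for all r ≥ 7.
Combining, 4^(r + 1) ≥ 30(r+1)^3 - 14(r+1).
By induction, the statement is established for all t ≥ 7.
Hence the smallest such N is 7.

N = 7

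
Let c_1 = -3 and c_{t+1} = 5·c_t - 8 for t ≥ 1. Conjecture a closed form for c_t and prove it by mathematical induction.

Computing the first terms: c_1 = -3, c_2 = -23, c_3 = -123. This suggests c_t = -5^t + 2.
Base case (t = 1): the formula gives -3 = -3 = c_1.
Inductive step: assume the claim holds for t = m, so c_m = -5^m + 2.
Then c_{m+1} = 5·c_m - 8 = 5·(-5^m + 2) - 8 = -5^(m + 1) + 2,
which is the claimed formula at t = m+1.
Hence, by induction on t, the claim holds for every t ≥ 1.

c_t = -5^t + 2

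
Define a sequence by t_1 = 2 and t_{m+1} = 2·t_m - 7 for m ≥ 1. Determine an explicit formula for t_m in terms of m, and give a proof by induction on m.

Computing the first terms: t_1 = 2, t_2 = -3, t_3 = -13. This suggests t_m = -5·2^(m - 1) + 7.
Base step (m = 1): the formula gives 2 = 2 = t_1.
Suppose the result is true for m = i, so t_i = -5·2^(i - 1) + 7.
Then t_{i+1} = 2·t_i - 7 = 2·(-5·2^(i - 1) + 7) - 7 = -5·2^i + 7 = -5·2^((i+1) - 1) + 7,
which is the claimed formula at m = i+1.
By induction, the statement is established for all m ≥ 1.

t_m = -5·2^(m - 1) + 7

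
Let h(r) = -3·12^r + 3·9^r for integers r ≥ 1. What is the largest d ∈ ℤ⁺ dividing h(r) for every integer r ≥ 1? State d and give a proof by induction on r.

Computing the first values: h(1) = -9 and h(2) = -189; gcd(-9, -189) = 9, so d ≤ 9.
We prove 9 | -3·12^r + 3·9^r for all r ≥ 1 by induction on r.
Base step (r = 1): h(1) = -9 = 9·(-1), so 9 | h(1).
Inductive step: assume the claim holds for r = i, i.e. 9 | h(i). Then
h(i+1) − 12·h(i) = (-3·12^(i+1) + 3·9^(i+1)) − 12·(-3·12^i + 3·9^i) = (3)·9^i·(9 − 12) = (-9)·9^i. Since 9 | h(i) by the inductive hypothesis, 9 | 12·h(i); and 9 | -9 since -9 = 9·-1. Therefore 9 | h(i+1).
By the principle of mathematical induction, the result holds for all r ≥ 1.
Therefore the largest such d is 9.

d = 9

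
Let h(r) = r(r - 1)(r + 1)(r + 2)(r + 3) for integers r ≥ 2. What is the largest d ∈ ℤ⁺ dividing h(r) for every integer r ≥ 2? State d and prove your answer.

d = 120

Computing the first values: h(2) = 120 and h(3) = 720; gcd(120, 720) = 120, so d ≤ 120.
We prove 120 | r(r - 1)(r + 1)(r + 2)(r + 3) for all r ≥ 2 by induction on r.
Base step (r = 2): h(2) = 120 = 120·(1), so 120 | h(2).
Inductive step: assume the claim holds for r = p, i.e. 120 | h(p). Then
h(p+1) − h(p) = p·(p+1)·(p+2)·(p+3)·(p+4) − (p-1)·p·(p+1)·(p+2)·(p+3) = p·(p+1)·(p+2)·(p+3)·[(p+4) − (p-1)] = 5·p·(p+1)·(p+2)·(p+3). The product of 4 consecutive integers is divisible by (4)! = 24, so h(p+1) − h(p) is divisible by 5·24 = 120. By the inductive hypothesis 120 | h(p), hence 120 | h(p+1).
Hence, by induction on r, the claim holds for every r ≥ 2.
Therefore the largest such d is 120.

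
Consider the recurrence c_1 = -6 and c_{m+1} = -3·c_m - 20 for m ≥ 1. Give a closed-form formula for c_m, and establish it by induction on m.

c_m = -(-3)^(m - 1) - 5

Computing the first terms: c_1 = -6, c_2 = -2, c_3 = -14. This suggests c_m = -(-3)^(m - 1) - 5.
When m = 1: the formula gives -6 = -6 = c_1.
Suppose the result is true for m = p, so c_p = -(-3)^(p - 1) - 5.
Then c_{p+1} = -3·c_p - 20 = -3·(-(-3)^(p - 1) - 5) - 20 = -(-3)^p - 5 = -(-3)^((p+1) - 1) - 5,
which is the claimed formula at m = p+1.
By induction, the statement is established for all m ≥ 1.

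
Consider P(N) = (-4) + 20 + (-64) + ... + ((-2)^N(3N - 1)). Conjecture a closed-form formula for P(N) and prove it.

P(N) = 2(-2)^N·N

We claim P(N) = 2(-2)^N·N for all N ≥ 1.
When N = 1: P(1) = -4, and the closed form gives -4. They agree.
Inductive step: suppose the statement holds for some k ≥ 1, so P(k) = 2(-2)^k·k.
Then P(k+1) = P(k) + ((-2)^(k + 1)(3k + 2)) = (2(-2)^k·k) + ((-2)^(k + 1)(3k + 2)).
Simplifying, P(k+1) = (-2)^(k + 2)(-k - 1) = 2(-2)^(k+1)·(k+1),
which is the closed form with N = k+1.
By induction, the statement is established for all N ≥ 1.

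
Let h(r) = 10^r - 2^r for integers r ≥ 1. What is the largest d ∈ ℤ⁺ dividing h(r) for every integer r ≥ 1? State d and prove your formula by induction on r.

Computing the first values: h(1) = 8 and h(2) = 96; gcd(8, 96) = 8, so d ≤ 8.
We prove 8 | 10^r - 2^r for all r ≥ 1 by induction on r.
For the base case r = 1: h(1) = 8 = 8·(1), so 8 | h(1).
Suppose the result is true for r = k, i.e. 8 | h(k). Then
10^{k+1} − 2^{k+1} = 10·10^k − 2·2^k = 10·(10^k − 2^k) + (8)·2^k. The first term is divisible by 8 by the inductive hypothesis, and the second term (8)·2^k is divisible by 8 since 8 | 8. Hence 8 | h(k+1).
Hence, by induction on r, the claim holds for every r ≥ 1.
Therefore the largest such d is 8.

d = 8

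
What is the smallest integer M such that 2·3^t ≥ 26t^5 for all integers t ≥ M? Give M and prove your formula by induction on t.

At t = 14: 9565938 < 13983424, so the inequality fails and M ≥ 15. We prove 2·3^t ≥ 26t^5 for all t ≥ 15.
Base case (t = 15): 2·3^t = 28697814 and 26t^5 = 19743750, so 28697814 ≥ 19743750.
Inductive step: assume the claim holds for t = m, so 2·3^m ≥ 26m^5.
Then 2·3^(m + 1) = 3·(2·3^m) ≥ 3·(26m^5).
Also, for m ≥ 15 we have 3·(26m^5) ≥ 26(m+1)^5, since 3 ≥ (1 + 1/m)^5 for all m ≥ 15.
Combining, 2·3^(m + 1) ≥ 26(m+1)^5.
By induction, the statement is established for all t ≥ 15.
Hence the smallest such M is 15.

M = 15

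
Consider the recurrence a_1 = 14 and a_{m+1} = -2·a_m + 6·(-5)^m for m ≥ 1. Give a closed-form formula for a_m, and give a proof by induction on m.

a_m = (-2)^(m + 1) - 2(-5)^m

Computing the first terms: a_1 = 14, a_2 = -58, a_3 = 266. This suggests a_m = (-2)^(m + 1) - 2(-5)^m.
Base case (m = 1): the formula gives 14 = 14 = a_1.
Suppose the result is true for m = j, so a_j = (-2)^(j + 1) - 2(-5)^j.
Then a_{j+1} = -2·a_j + 6·(-5)^j = -2·((-2)^(j + 1) - 2(-5)^j) + 6·(-5)^j = (-2)^(j + 2) - 2(-5)^(j + 1) = (-2)^((j+1) + 1) - 2(-5)^(j+1),
which is the claimed formula at m = j+1.
By induction, the statement is established for all m ≥ 1.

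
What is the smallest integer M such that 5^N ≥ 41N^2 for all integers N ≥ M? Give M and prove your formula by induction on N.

At N = 4: 625 < 656, so the inequality fails and M ≥ 5. We prove 5^N ≥ 41N^2 for all N ≥ 5.
When N = 5: 5^N = 3125 and 41N^2 = 1025, so 3125 ≥ 1025.
Inductive step: assume the claim holds for N = p, so 5^p ≥ 41p^2.
Then 5^(p + 1) = 5·(5^p) ≥ 5·(41p^2).
Also, for p ≥ 5 we have 5·(41p^2) ≥ 41(p+1)^2, since 5 ≥ (1 + 1/p)^2 for all p ≥ 5.
Combining, 5^(p + 1) ≥ 41(p+1)^2.
This completes the induction.
Hence the smallest such M is 5.

M = 5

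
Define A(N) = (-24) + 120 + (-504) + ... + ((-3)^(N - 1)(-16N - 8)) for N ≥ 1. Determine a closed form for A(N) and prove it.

We claim A(N) = (-3)^N(4N + 3) - 3 for all N ≥ 1.
Base case (N = 1): A(1) = -24, and the closed form gives -24. They agree.
Inductive step: assume the claim holds for N = m, so A(m) = (-3)^m(4m + 3) - 3.
Then A(m+1) = A(m) + ((-3)^m(-16m - 24)) = ((-3)^m(4m + 3) - 3) + ((-3)^m(-16m - 24)).
Simplifying, A(m+1) = -12(-3)^m·m - 21(-3)^m - 3 = (-3)^(m+1)(4(m+1) + 3) - 3,
which is the closed form with N = m+1.
Hence, by induction on N, the claim holds for every N ≥ 1.

A(N) = (-3)^N(4N + 3) - 3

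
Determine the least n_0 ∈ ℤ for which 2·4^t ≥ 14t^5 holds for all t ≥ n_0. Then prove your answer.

At t = 9: 524288 < 826686, so the inequality fails and n_0 ≥ 10. We prove 2·4^t ≥ 14t^5 for all t ≥ 10.
For the base case t = 10: 2·4^t = 2097152 and 14t^5 = 1400000, so 2097152 ≥ 1400000.
Suppose the result is true for t = m, so 2·4^m ≥ 14m^5.
Then 2·4^(m + 1) = 4·(2·4^m) ≥ 4·(14m^5).
Also, for m ≥ 10 we have 4·(14m^5) ≥ 14(m+1)^5, since 4 ≥ (1 + 1/m)^5 for all m ≥ 10.
Combining, 2·4^(m + 1) ≥ 14(m+1)^5.
By the principle of mathematical induction, the result holds for all t ≥ 10.
Hence the smallest such n_0 is 10.

n_0 = 10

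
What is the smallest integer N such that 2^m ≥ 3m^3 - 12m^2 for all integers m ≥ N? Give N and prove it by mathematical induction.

N = 12

At m = 11: 2048 < 2541, so the inequality fails and N ≥ 12. We prove 2^m ≥ 3m^3 - 12m^2 for all m ≥ 12.
For the base case m = 12: 2^m = 4096 and 3m^3 - 12m^2 = 3456, so 4096 ≥ 3456.
Suppose the result is true for m = p, so 2^p ≥ 3p^3 - 12p^2.
Then 2^(p + 1) = 2·(2^p) ≥ 2·(3p^3 - 12p^2).
Also, for p ≥ 12 we have 2·(3p^3 - 12p^2) ≥ 3(p+1)^3 - 12(p+1)^2, since 2·(3p^3 - 12p^2) − (3(p+1)^3 - 12(p+1)^2) = 3p^3 - 21p^2 + 15p + 9, which is nonnegative for all p ≥ 12.
Combining, 2^(p + 1) ≥ 3(p+1)^3 - 12(p+1)^2.
By induction, the statement is established for all m ≥ 12.
Hence the smallest such N is 12.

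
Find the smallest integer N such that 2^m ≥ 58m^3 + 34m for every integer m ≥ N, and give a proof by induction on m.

N = 19

At m = 18: 262144 < 338868, so the inequality fails and N ≥ 19. We prove 2^m ≥ 58m^3 + 34m for all m ≥ 19.
When m = 19: 2^m = 524288 and 58m^3 + 34m = 398468, so 524288 ≥ 398468.
Inductive step: assume the claim holds for m = r, so 2^r ≥ 58r^3 + 34r.
Then 2^(r + 1) = 2·(2^r) ≥ 2·(58r^3 + 34r).
Also, for r ≥ 19 we have 2·(58r^3 + 34r) ≥ 58(r+1)^3 + 34(r+1), since 2·(58r^3 + 34r) − (58(r+1)^3 + 34(r+1)) = 58r^3 - 174r^2 - 140r - 92, which is nonnegative for all r ≥ 19.
Combining, 2^(r + 1) ≥ 58(r+1)^3 + 34(r+1).
Hence, by induction on m, the claim holds for every m ≥ 19.
Hence the smallest such N is 19.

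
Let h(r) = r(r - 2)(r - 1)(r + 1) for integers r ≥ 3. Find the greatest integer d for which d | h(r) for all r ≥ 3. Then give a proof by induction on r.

d = 24

Computing the first values: h(3) = 24 and h(4) = 120; gcd(24, 120) = 24, so d ≤ 24.
We prove 24 | r(r - 2)(r - 1)(r + 1) for all r ≥ 3 by induction on r.
When r = 3: h(3) = 24 = 24·(1), so 24 | h(3).
For the inductive step, assume it holds for an arbitrary i ≥ 3, i.e. 24 | h(i). Then
h(i+1) − h(i) = (i-1)·i·(i+1)·(i+2) − (i-2)·(i-1)·i·(i+1) = (i-1)·i·(i+1)·[(i+2) − (i-2)] = 4·(i-1)·i·(i+1). The product of 3 consecutive integers is divisible by (3)! = 6, so h(i+1) − h(i) is divisible by 4·6 = 24. By the inductive hypothesis 24 | h(i), hence 24 | h(i+1).
By the principle of mathematical induction, the result holds for all r ≥ 3.
Therefore the largest such d is 24.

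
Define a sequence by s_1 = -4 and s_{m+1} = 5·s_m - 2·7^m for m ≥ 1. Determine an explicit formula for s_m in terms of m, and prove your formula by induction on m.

s_m = 3·5^(m - 1) - 7^m

Computing the first terms: s_1 = -4, s_2 = -34, s_3 = -268. This suggests s_m = 3·5^(m - 1) - 7^m.
When m = 1: the formula gives -4 = -4 = s_1.
Inductive step: suppose the statement holds for some j ≥ 1, so s_j = 3·5^(j - 1) - 7^j.
Then s_{j+1} = 5·s_j - 2·7^j = 5·(3·5^(j - 1) - 7^j) - 2·7^j = 3·5^j - 7^(j + 1) = 3·5^((j+1) - 1) - 7^(j+1),
which is the claimed formula at m = j+1.
Hence, by induction on m, the claim holds for every m ≥ 1.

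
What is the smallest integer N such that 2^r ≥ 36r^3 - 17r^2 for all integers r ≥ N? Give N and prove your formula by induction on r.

N = 18

At r = 17: 131072 < 171955, so the inequality fails and N ≥ 18. We prove 2^r ≥ 36r^3 - 17r^2 for all r ≥ 18.
Base case (r = 18): 2^r = 262144 and 36r^3 - 17r^2 = 204444, so 262144 ≥ 204444.
For the inductive step, assume it holds for an arbitrary i ≥ 18, so 2^i ≥ 36i^3 - 17i^2.
Then 2^(i + 1) = 2·(2^i) ≥ 2·(36i^3 - 17i^2).
Also, for i ≥ 18 we have 2·(36i^3 - 17i^2) ≥ 36(i+1)^3 - 17(i+1)^2, since 2·(36i^3 - 17i^2) − (36(i+1)^3 - 17(i+1)^2) = 36i^3 - 125i^2 - 74i - 19, which is nonnegative for all i ≥ 18.
Combining, 2^(i + 1) ≥ 36(i+1)^3 - 17(i+1)^2.
By the principle of mathematical induction, the result holds for all r ≥ 18.
Hence the smallest such N is 18.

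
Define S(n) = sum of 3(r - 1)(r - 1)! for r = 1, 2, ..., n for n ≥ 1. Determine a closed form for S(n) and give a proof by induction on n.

S(n) = 3n! - 3

We claim S(n) = 3n! - 3 for all n ≥ 1.
Base case (n = 1): S(1) = 0, and the closed form gives 0. They agree.
Inductive step: suppose the statement holds for some r ≥ 1, so S(r) = 3r! - 3.
Then S(r+1) = S(r) + (3r·r!) = (3r! - 3) + (3r·r!).
Simplifying, S(r+1) = 3(r+1)! - 3,
which is the closed form with n = r+1.
By the principle of mathematical induction, the result holds for all n ≥ 1.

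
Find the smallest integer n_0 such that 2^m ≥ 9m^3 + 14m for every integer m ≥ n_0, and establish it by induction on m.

n_0 = 15

At m = 14: 16384 < 24892, so the inequality fails and n_0 ≥ 15. We prove 2^m ≥ 9m^3 + 14m for all m ≥ 15.
For the base case m = 15: 2^m = 32768 and 9m^3 + 14m = 30585, so 32768 ≥ 30585.
Suppose the result is true for m = j, so 2^j ≥ 9j^3 + 14j.
Then 2^(j + 1) = 2·(2^j) ≥ 2·(9j^3 + 14j).
Also, for j ≥ 15 we have 2·(9j^3 + 14j) ≥ 9(j+1)^3 + 14(j+1), since 2·(9j^3 + 14j) − (9(j+1)^3 + 14(j+1)) = 9j^3 - 27j^2 - 13j - 23, which is nonnegative for all j ≥ 15.
Combining, 2^(j + 1) ≥ 9(j+1)^3 + 14(j+1).
By the principle of mathematical induction, the result holds for all m ≥ 15.
Hence the smallest such n_0 is 15.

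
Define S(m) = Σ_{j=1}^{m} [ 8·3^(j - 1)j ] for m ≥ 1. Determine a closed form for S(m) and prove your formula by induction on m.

We claim S(m) = 2·3^m(2m - 1) + 2 for all m ≥ 1.
Base step (m = 1): S(1) = 8, and the closed form gives 8. They agree.
For the inductive step, assume it holds for an arbitrary j ≥ 1, so S(j) = 2·3^j(2j - 1) + 2.
Then S(j+1) = S(j) + (8·3^j(j + 1)) = (2·3^j(2j - 1) + 2) + (8·3^j(j + 1)).
Simplifying, S(j+1) = 12·3^j·j + 6·3^j + 2 = 2·3^(j+1)(2(j+1) - 1) + 2,
which is the closed form with m = j+1.
Hence, by induction on m, the claim holds for every m ≥ 1.

S(m) = 2·3^m(2m - 1) + 2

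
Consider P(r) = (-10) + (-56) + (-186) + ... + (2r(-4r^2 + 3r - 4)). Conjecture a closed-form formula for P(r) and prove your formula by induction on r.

We claim P(r) = -r(r + 1)(2r^2 + 3) for all r ≥ 1.
For the base case r = 1: P(1) = -10, and the closed form gives -10. They agree.
For the inductive step, assume it holds for an arbitrary k ≥ 1, so P(k) = k(-2k^3 - 2k^2 - 3k - 3).
Then P(k+1) = P(k) + (-8k^3 - 18k^2 - 20k - 10) = (k(-2k^3 - 2k^2 - 3k - 3)) + (-8k^3 - 18k^2 - 20k - 10).
Simplifying, P(k+1) = -(k + 1)(k + 2)(2k^2 + 4k + 5) = -(k+1)((k+1) + 1)(2(k+1)^2 + 3),
which is the closed form with r = k+1.
This completes the induction.

P(r) = -r(r + 1)(2r^2 + 3)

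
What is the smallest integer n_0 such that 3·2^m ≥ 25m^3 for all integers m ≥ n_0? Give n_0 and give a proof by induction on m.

n_0 = 15

At m = 14: 49152 < 68600, so the inequality fails and n_0 ≥ 15. We prove 3·2^m ≥ 25m^3 for all m ≥ 15.
Base case (m = 15): 3·2^m = 98304 and 25m^3 = 84375, so 98304 ≥ 84375.
Suppose the result is true for m = p, so 3·2^p ≥ 25p^3.
Then 3·2^(p + 1) = 2·(3·2^p) ≥ 2·(25p^3).
Also, for p ≥ 15 we have 2·(25p^3) ≥ 25(p+1)^3, since 2 ≥ (1 + 1/p)^3 for all p ≥ 15.
Combining, 3·2^(p + 1) ≥ 25(p+1)^3.
This completes the induction.
Hence the smallest such n_0 is 15.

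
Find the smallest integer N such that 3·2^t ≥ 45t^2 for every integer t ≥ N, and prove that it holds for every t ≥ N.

At t = 10: 3072 < 4500, so the inequality fails and N ≥ 11. We prove 3·2^t ≥ 45t^2 for all t ≥ 11.
For the base case t = 11: 3·2^t = 6144 and 45t^2 = 5445, so 6144 ≥ 5445.
For the inductive step, assume it holds for an arbitrary r ≥ 11, so 3·2^r ≥ 45r^2.
Then 3·2^(r + 1) = 2·(3·2^r) ≥ 2·(45r^2).
Also, for r ≥ 11 we have 2·(45r^2) ≥ 45(r+1)^2, since 2 ≥ (1 + 1/r)^2 for all r ≥ 11.
Combining, 3·2^(r + 1) ≥ 45(r+1)^2.
This completes the induction.
Hence the smallest such N is 11.

N = 11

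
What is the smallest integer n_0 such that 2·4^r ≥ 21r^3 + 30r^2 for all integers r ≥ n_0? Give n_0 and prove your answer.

At r = 5: 2048 < 3375, so the inequality fails and n_0 ≥ 6. We prove 2·4^r ≥ 21r^3 + 30r^2 for all r ≥ 6.
Base step (r = 6): 2·4^r = 8192 and 21r^3 + 30r^2 = 5616, so 8192 ≥ 5616.
Suppose the result is true for r = i, so 2·4^i ≥ 21i^3 + 30i^2.
Then 2·4^(i + 1) = 4·(2·4^i) ≥ 4·(21i^3 + 30i^2).
Also, for i ≥ 6 we have 4·(21i^3 + 30i^2) ≥ 21(i+1)^3 + 30(i+1)^2, since 4·(21i^3 + 30i^2) − (21(i+1)^3 + 30(i+1)^2) = 63i^3 + 27i^2 - 123i - 51, which is nonnegative for all i ≥ 6.
Combining, 2·4^(i + 1) ≥ 21(i+1)^3 + 30(i+1)^2.
By the principle of mathematical induction, the result holds for all r ≥ 6.
Hence the smallest such n_0 is 6.

n_0 = 6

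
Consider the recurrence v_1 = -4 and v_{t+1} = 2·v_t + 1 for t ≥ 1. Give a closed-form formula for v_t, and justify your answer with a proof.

Computing the first terms: v_1 = -4, v_2 = -7, v_3 = -13. This suggests v_t = -3·2^(t - 1) - 1.
When t = 1: the formula gives -4 = -4 = v_1.
Inductive step: suppose the statement holds for some p ≥ 1, so v_p = -3·2^(p - 1) - 1.
Then v_{p+1} = 2·v_p + 1 = 2·(-3·2^(p - 1) - 1) + 1 = -3·2^p - 1 = -3·2^((p+1) - 1) - 1,
which is the claimed formula at t = p+1.
This completes the induction.

v_t = -3·2^(t - 1) - 1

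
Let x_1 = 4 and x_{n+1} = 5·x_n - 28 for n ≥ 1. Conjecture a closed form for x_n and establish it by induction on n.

x_n = -3·5^(n - 1) + 7

Computing the first terms: x_1 = 4, x_2 = -8, x_3 = -68. This suggests x_n = -3·5^(n - 1) + 7.
Base step (n = 1): the formula gives 4 = 4 = x_1.
For the inductive step, assume it holds for an arbitrary p ≥ 1, so x_p = -3·5^(p - 1) + 7.
Then x_{p+1} = 5·x_p - 28 = 5·(-3·5^(p - 1) + 7) - 28 = -3·5^p + 7 = -3·5^((p+1) - 1) + 7,
which is the claimed formula at n = p+1.
By induction, the statement is established for all n ≥ 1.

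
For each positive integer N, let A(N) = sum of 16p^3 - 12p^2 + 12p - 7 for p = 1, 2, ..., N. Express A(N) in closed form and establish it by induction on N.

A(N) = N(4N^3 + 4N^2 + 4N - 3)

We claim A(N) = N(4N^3 + 4N^2 + 4N - 3) for all N ≥ 1.
Base step (N = 1): A(1) = 9, and the closed form gives 9. They agree.
Inductive step: suppose the statement holds for some p ≥ 1, so A(p) = p(4p^3 + 4p^2 + 4p - 3).
Then A(p+1) = A(p) + (16p^3 + 36p^2 + 36p + 9) = (p(4p^3 + 4p^2 + 4p - 3)) + (16p^3 + 36p^2 + 36p + 9).
Simplifying, A(p+1) = (p + 1)(4p^3 + 16p^2 + 24p + 9) = (p+1)(4(p+1)^3 + 4(p+1)^2 + 4(p+1) - 3),
which is the closed form with N = p+1.
By induction, the statement is established for all N ≥ 1.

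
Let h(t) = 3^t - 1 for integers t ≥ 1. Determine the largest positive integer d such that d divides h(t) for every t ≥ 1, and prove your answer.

Computing the first values: h(1) = 2 and h(2) = 8; gcd(2, 8) = 2, so d ≤ 2.
We prove 2 | 3^t - 1 for all t ≥ 1 by induction on t.
For the base case t = 1: h(1) = 2 = 2·(1), so 2 | h(1).
For the inductive step, assume it holds for an arbitrary m ≥ 1, i.e. 2 | h(m). Then
3^{m+1} − 1^{m+1} = 3·3^m − 1·1^m = 3·(3^m − 1^m) + (2)·1^m. The first term is divisible by 2 by the inductive hypothesis, and the second term (2)·1^m is divisible by 2 since 2 | 2. Hence 2 | h(m+1).
By induction, the statement is established for all t ≥ 1.
Therefore the largest such d is 2.

d = 2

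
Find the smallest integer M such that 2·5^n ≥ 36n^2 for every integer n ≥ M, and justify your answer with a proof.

At n = 3: 250 < 324, so the inequality fails and M ≥ 4. We prove 2·5^n ≥ 36n^2 for all n ≥ 4.
When n = 4: 2·5^n = 1250 and 36n^2 = 576, so 1250 ≥ 576.
Suppose the result is true for n = k, so 2·5^k ≥ 36k^2.
Then 2·5^(k + 1) = 5·(2·5^k) ≥ 5·(36k^2).
Also, for k ≥ 4 we have 5·(36k^2) ≥ 36(k+1)^2, since 5 ≥ (1 + 1/k)^2 for all k ≥ 4.
Combining, 2·5^(k + 1) ≥ 36(k+1)^2.
By induction, the statement is established for all n ≥ 4.
Hence the smallest such M is 4.

M = 4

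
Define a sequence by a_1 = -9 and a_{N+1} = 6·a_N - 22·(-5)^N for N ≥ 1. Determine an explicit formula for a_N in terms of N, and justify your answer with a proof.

Computing the first terms: a_1 = -9, a_2 = 56, a_3 = -214. This suggests a_N = 2(-5)^N + 6^(N - 1).
For the base case N = 1: the formula gives -9 = -9 = a_1.
For the inductive step, assume it holds for an arbitrary r ≥ 1, so a_r = 2(-5)^r + 6^(r - 1).
Then a_{r+1} = 6·a_r - 22·(-5)^r = 6·(2(-5)^r + 6^(r - 1)) - 22·(-5)^r = 2(-5)^(r + 1) + 6^r = 2(-5)^(r+1) + 6^((r+1) - 1),
which is the claimed formula at N = r+1.
Hence, by induction on N, the claim holds for every N ≥ 1.

a_N = 2(-5)^N + 6^(N - 1)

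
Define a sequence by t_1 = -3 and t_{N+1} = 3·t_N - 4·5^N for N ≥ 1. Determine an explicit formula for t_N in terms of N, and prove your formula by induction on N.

Computing the first terms: t_1 = -3, t_2 = -29, t_3 = -187. This suggests t_N = 7·3^(N - 1) - 2·5^N.
When N = 1: the formula gives -3 = -3 = t_1.
Suppose the result is true for N = j, so t_j = 7·3^(j - 1) - 2·5^j.
Then t_{j+1} = 3·t_j - 4·5^j = 3·(7·3^(j - 1) - 2·5^j) - 4·5^j = 7·3^j - 2·5^(j + 1) = 7·3^((j+1) - 1) - 2·5^(j+1),
which is the claimed formula at N = j+1.
This completes the induction.

t_N = 7·3^(N - 1) - 2·5^N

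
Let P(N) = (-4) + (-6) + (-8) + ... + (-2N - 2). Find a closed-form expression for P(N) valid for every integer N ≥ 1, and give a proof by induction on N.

P(N) = -N(N + 3)

We claim P(N) = -N(N + 3) for all N ≥ 1.
When N = 1: P(1) = -4, and the closed form gives -4. They agree.
Suppose the result is true for N = m, so P(m) = m(-m - 3).
Then P(m+1) = P(m) + (-2m - 4) = (m(-m - 3)) + (-2m - 4).
Simplifying, P(m+1) = -(m + 1)(m + 4) = -(m+1)((m+1) + 3),
which is the closed form with N = m+1.
This completes the induction.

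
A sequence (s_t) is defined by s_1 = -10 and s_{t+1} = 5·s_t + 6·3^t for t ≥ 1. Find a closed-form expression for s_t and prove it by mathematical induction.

s_t = -3^(t + 1) - 5^(t - 1)

Computing the first terms: s_1 = -10, s_2 = -32, s_3 = -106. This suggests s_t = -3^(t + 1) - 5^(t - 1).
For the base case t = 1: the formula gives -10 = -10 = s_1.
Inductive step: assume the claim holds for t = j, so s_j = -3^(j + 1) - 5^(j - 1).
Then s_{j+1} = 5·s_j + 6·3^j = 5·(-3^(j + 1) - 5^(j - 1)) + 6·3^j = -3^(j + 2) - 5^j = -3^((j+1) + 1) - 5^((j+1) - 1),
which is the claimed formula at t = j+1.
Hence, by induction on t, the claim holds for every t ≥ 1.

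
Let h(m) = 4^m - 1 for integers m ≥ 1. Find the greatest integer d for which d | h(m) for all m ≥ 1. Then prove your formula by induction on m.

d = 3

Computing the first values: h(1) = 3 and h(2) = 15; gcd(3, 15) = 3, so d ≤ 3.
We prove 3 | 4^m - 1 for all m ≥ 1 by induction on m.
For the base case m = 1: h(1) = 3 = 3·(1), so 3 | h(1).
Suppose the result is true for m = j, i.e. 3 | h(j). Then
4^{j+1} − 1^{j+1} = 4·4^j − 1·1^j = 4·(4^j − 1^j) + (3)·1^j. The first term is divisible by 3 by the inductive hypothesis, and the second term (3)·1^j is divisible by 3 since 3 | 3. Hence 3 | h(j+1).
Hence, by induction on m, the claim holds for every m ≥ 1.
Therefore the largest such d is 3.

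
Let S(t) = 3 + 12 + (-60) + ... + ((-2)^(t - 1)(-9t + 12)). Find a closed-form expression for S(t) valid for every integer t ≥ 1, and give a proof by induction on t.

S(t) = 3(-2)^t(t - 1) + 3

We claim S(t) = 3(-2)^t(t - 1) + 3 for all t ≥ 1.
For the base case t = 1: S(1) = 3, and the closed form gives 3. They agree.
Suppose the result is true for t = r, so S(r) = 3(-2)^r(r - 1) + 3.
Then S(r+1) = S(r) + ((-2)^r(-9r + 3)) = (3(-2)^r(r - 1) + 3) + ((-2)^r(-9r + 3)).
Simplifying, S(r+1) = -6(-2)^r·r + 3 = 3(-2)^(r+1)((r+1) - 1) + 3,
which is the closed form with t = r+1.
By the principle of mathematical induction, the result holds for all t ≥ 1.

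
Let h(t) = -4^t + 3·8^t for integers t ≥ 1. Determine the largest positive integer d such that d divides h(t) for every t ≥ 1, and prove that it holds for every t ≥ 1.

d = 4

Computing the first values: h(1) = 20 and h(2) = 176; gcd(20, 176) = 4, so d ≤ 4.
We prove 4 | -4^t + 3·8^t for all t ≥ 1 by induction on t.
Base step (t = 1): h(1) = 20 = 4·(5), so 4 | h(1).
Inductive step: suppose the statement holds for some k ≥ 1, i.e. 4 | h(k). Then
h(k+1) − 8·h(k) = (-4^(k+1) + 3·8^(k+1)) − 8·(-4^k + 3·8^k) = (-1)·4^k·(4 − 8) = (4)·4^k. Since 4 | h(k) by the inductive hypothesis, 4 | 8·h(k); and 4 | 4 since 4 = 4·1. Therefore 4 | h(k+1).
Hence, by induction on t, the claim holds for every t ≥ 1.
Therefore the largest such d is 4.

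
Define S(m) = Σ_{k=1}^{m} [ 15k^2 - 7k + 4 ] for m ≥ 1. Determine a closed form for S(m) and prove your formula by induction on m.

We claim S(m) = m(5m^2 + 4m + 3) for all m ≥ 1.
For the base case m = 1: S(1) = 12, and the closed form gives 12. They agree.
Inductive step: suppose the statement holds for some k ≥ 1, so S(k) = k(5k^2 + 4k + 3).
Then S(k+1) = S(k) + (15k^2 + 23k + 12) = (k(5k^2 + 4k + 3)) + (15k^2 + 23k + 12).
Simplifying, S(k+1) = (k + 1)(5k^2 + 14k + 12) = (k+1)(5(k+1)^2 + 4(k+1) + 3),
which is the closed form with m = k+1.
By the principle of mathematical induction, the result holds for all m ≥ 1.

S(m) = m(5m^2 + 4m + 3)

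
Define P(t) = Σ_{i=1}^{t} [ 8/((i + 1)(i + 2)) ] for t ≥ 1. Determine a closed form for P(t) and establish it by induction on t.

We claim P(t) = 4t/(t + 2) for all t ≥ 1.
For the base case t = 1: P(1) = 4/3, and the closed form gives 4/3. They agree.
Suppose the result is true for t = i, so P(i) = 4i/(i + 2).
Then P(i+1) = P(i) + (8/((i + 2)(i + 3))) = (4i/(i + 2)) + (8/((i + 2)(i + 3))).
Simplifying, P(i+1) = 4(i + 1)/(i + 3) = 4(i+1)/((i+1) + 2),
which is the closed form with t = i+1.
Hence, by induction on t, the claim holds for every t ≥ 1.

P(t) = 4t/(t + 2)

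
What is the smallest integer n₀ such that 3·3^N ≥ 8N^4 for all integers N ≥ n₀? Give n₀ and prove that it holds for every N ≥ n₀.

n₀ = 9

At N = 8: 19683 < 32768, so the inequality fails and n₀ ≥ 9. We prove 3·3^N ≥ 8N^4 for all N ≥ 9.
Base case (N = 9): 3·3^N = 59049 and 8N^4 = 52488, so 59049 ≥ 52488.
Inductive step: assume the claim holds for N = m, so 3·3^m ≥ 8m^4.
Then 3·3^(m + 1) = 3·(3·3^m) ≥ 3·(8m^4).
Also, for m ≥ 9 we have 3·(8m^4) ≥ 8(m+1)^4, since 3 ≥ (1 + 1/m)^4 for all m ≥ 9.
Combining, 3·3^(m + 1) ≥ 8(m+1)^4.
Hence, by induction on N, the claim holds for every N ≥ 9.
Hence the smallest such n₀ is 9.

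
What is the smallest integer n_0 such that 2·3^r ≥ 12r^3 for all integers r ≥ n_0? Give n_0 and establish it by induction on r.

At r = 6: 1458 < 2592, so the inequality fails and n_0 ≥ 7. We prove 2·3^r ≥ 12r^3 for all r ≥ 7.
When r = 7: 2·3^r = 4374 and 12r^3 = 4116, so 4374 ≥ 4116.
Inductive step: suppose the statement holds for some i ≥ 7, so 2·3^i ≥ 12i^3.
Then 2·3^(i + 1) = 3·(2·3^i) ≥ 3·(12i^3).
Also, for i ≥ 7 we have 3·(12i^3) ≥ 12(i+1)^3, since 3 ≥ (1 + 1/i)^3 for all i ≥ 7.
Combining, 2·3^(i + 1) ≥ 12(i+1)^3.
Hence, by induction on r, the claim holds for every r ≥ 7.
Hence the smallest such n_0 is 7.

n_0 = 7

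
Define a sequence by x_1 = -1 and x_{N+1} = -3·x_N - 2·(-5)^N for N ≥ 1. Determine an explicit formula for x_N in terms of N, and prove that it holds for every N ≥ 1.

Computing the first terms: x_1 = -1, x_2 = 13, x_3 = -89. This suggests x_N = 4(-3)^(N - 1) + (-5)^N.
Base case (N = 1): the formula gives -1 = -1 = x_1.
Inductive step: suppose the statement holds for some p ≥ 1, so x_p = 4(-3)^(p - 1) + (-5)^p.
Then x_{p+1} = -3·x_p - 2·(-5)^p = -3·(4(-3)^(p - 1) + (-5)^p) - 2·(-5)^p = 4(-3)^p + (-5)^(p + 1) = 4(-3)^((p+1) - 1) + (-5)^(p+1),
which is the claimed formula at N = p+1.
This completes the induction.

x_N = 4(-3)^(N - 1) + (-5)^N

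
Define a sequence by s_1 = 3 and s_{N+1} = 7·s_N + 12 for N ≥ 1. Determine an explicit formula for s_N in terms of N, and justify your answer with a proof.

s_N = 5·7^(N - 1) - 2

Computing the first terms: s_1 = 3, s_2 = 33, s_3 = 243. This suggests s_N = 5·7^(N - 1) - 2.
When N = 1: the formula gives 3 = 3 = s_1.
Inductive step: assume the claim holds for N = m, so s_m = 5·7^(m - 1) - 2.
Then s_{m+1} = 7·s_m + 12 = 7·(5·7^(m - 1) - 2) + 12 = 5·7^m - 2 = 5·7^((m+1) - 1) - 2,
which is the claimed formula at N = m+1.
This completes the induction.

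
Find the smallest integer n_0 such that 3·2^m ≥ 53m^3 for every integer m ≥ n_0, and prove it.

At m = 16: 196608 < 217088, so the inequality fails and n_0 ≥ 17. We prove 3·2^m ≥ 53m^3 for all m ≥ 17.
Base step (m = 17): 3·2^m = 393216 and 53m^3 = 260389, so 393216 ≥ 260389.
Suppose the result is true for m = r, so 3·2^r ≥ 53r^3.
Then 3·2^(r + 1) = 2·(3·2^r) ≥ 2·(53r^3).
Also, for r ≥ 17 we have 2·(53r^3) ≥ 53(r+1)^3, since 2 ≥ (1 + 1/r)^3 for all r ≥ 17.
Combining, 3·2^(r + 1) ≥ 53(r+1)^3.
By induction, the statement is established for all m ≥ 17.
Hence the smallest such n_0 is 17.

n_0 = 17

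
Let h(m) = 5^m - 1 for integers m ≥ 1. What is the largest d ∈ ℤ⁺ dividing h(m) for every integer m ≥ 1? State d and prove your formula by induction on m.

d = 4

Computing the first values: h(1) = 4 and h(2) = 24; gcd(4, 24) = 4, so d ≤ 4.
We prove 4 | 5^m - 1 for all m ≥ 1 by induction on m.
For the base case m = 1: h(1) = 4 = 4·(1), so 4 | h(1).
Inductive step: assume the claim holds for m = k, i.e. 4 | h(k). Then
5^{k+1} − 1^{k+1} = 5·5^k − 1·1^k = 5·(5^k − 1^k) + (4)·1^k. The first term is divisible by 4 by the inductive hypothesis, and the second term (4)·1^k is divisible by 4 since 4 | 4. Hence 4 | h(k+1).
By induction, the statement is established for all m ≥ 1.
Therefore the largest such d is 4.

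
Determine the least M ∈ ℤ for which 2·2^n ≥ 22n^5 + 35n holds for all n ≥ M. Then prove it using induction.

M = 28

At n = 27: 268435456 < 315676899, so the inequality fails and M ≥ 28. We prove 2·2^n ≥ 22n^5 + 35n for all n ≥ 28.
When n = 28: 2·2^n = 536870912 and 22n^5 + 35n = 378629076, so 536870912 ≥ 378629076.
For the inductive step, assume it holds for an arbitrary m ≥ 28, so 2·2^m ≥ 22m^5 + 35m.
Then 2·2^(m + 1) = 2·(2·2^m) ≥ 2·(22m^5 + 35m).
Also, for m ≥ 28 we have 2·(22m^5 + 35m) ≥ 22(m+1)^5 + 35(m+1), since 2·(22m^5 + 35m) − (22(m+1)^5 + 35(m+1)) = 22m^5 - 110m^4 - 220m^3 - 220m^2 - 75m - 57, which is nonnegative for all m ≥ 28.
Combining, 2·2^(m + 1) ≥ 22(m+1)^5 + 35(m+1).
Hence, by induction on n, the claim holds for every n ≥ 28.
Hence the smallest such M is 28.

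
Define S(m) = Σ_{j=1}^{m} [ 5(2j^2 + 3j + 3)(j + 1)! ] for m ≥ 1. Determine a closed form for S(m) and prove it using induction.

S(m) = (10m + 5)(m + 2)! - 10

We claim S(m) = (10m + 5)(m + 2)! - 10 for all m ≥ 1.
Base step (m = 1): S(1) = 80, and the closed form gives 80. They agree.
Suppose the result is true for m = j, so S(j) = (10j + 5)(j + 2)! - 10.
Then S(j+1) = S(j) + (5(2j^2 + 7j + 8)(j + 2)!) = ((10j + 5)(j + 2)! - 10) + (5(2j^2 + 7j + 8)(j + 2)!).
Simplifying, S(j+1) = (10(j+1) + 5)((j+1) + 2)! - 10,
which is the closed form with m = j+1.
By the principle of mathematical induction, the result holds for all m ≥ 1.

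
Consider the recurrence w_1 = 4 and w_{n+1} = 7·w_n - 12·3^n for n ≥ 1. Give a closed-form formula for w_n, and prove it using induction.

w_n = 3^(n + 1) - 5·7^(n - 1)

Computing the first terms: w_1 = 4, w_2 = -8, w_3 = -164. This suggests w_n = 3^(n + 1) - 5·7^(n - 1).
When n = 1: the formula gives 4 = 4 = w_1.
Suppose the result is true for n = m, so w_m = 3^(m + 1) - 5·7^(m - 1).
Then w_{m+1} = 7·w_m - 12·3^m = 7·(3^(m + 1) - 5·7^(m - 1)) - 12·3^m = 3^(m + 2) - 5·7^m = 3^((m+1) + 1) - 5·7^((m+1) - 1),
which is the claimed formula at n = m+1.
By induction, the statement is established for all n ≥ 1.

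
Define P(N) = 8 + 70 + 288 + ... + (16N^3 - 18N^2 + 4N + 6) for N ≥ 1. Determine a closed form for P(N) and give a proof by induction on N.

P(N) = N(4N^3 + 2N^2 - 3N + 5)

We claim P(N) = N(4N^3 + 2N^2 - 3N + 5) for all N ≥ 1.
For the base case N = 1: P(1) = 8, and the closed form gives 8. They agree.
Inductive step: suppose the statement holds for some p ≥ 1, so P(p) = p(4p^3 + 2p^2 - 3p + 5).
Then P(p+1) = P(p) + (16p^3 + 30p^2 + 16p + 8) = (p(4p^3 + 2p^2 - 3p + 5)) + (16p^3 + 30p^2 + 16p + 8).
Simplifying, P(p+1) = (p + 1)(4p^3 + 14p^2 + 13p + 8) = (p+1)(4(p+1)^3 + 2(p+1)^2 - 3(p+1) + 5),
which is the closed form with N = p+1.
By induction, the statement is established for all N ≥ 1.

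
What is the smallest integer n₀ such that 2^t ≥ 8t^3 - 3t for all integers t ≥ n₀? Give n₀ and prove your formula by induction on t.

At t = 14: 16384 < 21910, so the inequality fails and n₀ ≥ 15. We prove 2^t ≥ 8t^3 - 3t for all t ≥ 15.
Base case (t = 15): 2^t = 32768 and 8t^3 - 3t = 26955, so 32768 ≥ 26955.
Inductive step: suppose the statement holds for some j ≥ 15, so 2^j ≥ 8j^3 - 3j.
Then 2^(j + 1) = 2·(2^j) ≥ 2·(8j^3 - 3j).
Also, for j ≥ 15 we have 2·(8j^3 - 3j) ≥ 8(j+1)^3 - 3(j+1), since 2·(8j^3 - 3j) − (8(j+1)^3 - 3(j+1)) = 8j^3 - 24j^2 - 27j - 5, which is nonnegative for all j ≥ 15.
Combining, 2^(j + 1) ≥ 8(j+1)^3 - 3(j+1).
This completes the induction.
Hence the smallest such n₀ is 15.

n₀ = 15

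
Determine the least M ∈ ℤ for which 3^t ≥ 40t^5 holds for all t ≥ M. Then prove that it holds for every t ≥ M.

At t = 15: 14348907 < 30375000, so the inequality fails and M ≥ 16. We prove 3^t ≥ 40t^5 for all t ≥ 16.
For the base case t = 16: 3^t = 43046721 and 40t^5 = 41943040, so 43046721 ≥ 41943040.
Inductive step: assume the claim holds for t = j, so 3^j ≥ 40j^5.
Then 3^(j + 1) = 3·(3^j) ≥ 3·(40j^5).
Also, for j ≥ 16 we have 3·(40j^5) ≥ 40(j+1)^5, since 3 ≥ (1 + 1/j)^5 for all j ≥ 16.
Combining, 3^(j + 1) ≥ 40(j+1)^5.
This completes the induction.
Hence the smallest such M is 16.

M = 16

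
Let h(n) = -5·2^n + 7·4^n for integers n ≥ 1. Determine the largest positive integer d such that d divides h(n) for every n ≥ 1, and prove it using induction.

d = 2

Computing the first values: h(1) = 18 and h(2) = 92; gcd(18, 92) = 2, so d ≤ 2.
We prove 2 | -5·2^n + 7·4^n for all n ≥ 1 by induction on n.
Base case (n = 1): h(1) = 18 = 2·(9), so 2 | h(1).
Inductive step: assume the claim holds for n = k, i.e. 2 | h(k). Then
h(k+1) − 4·h(k) = (-5·2^(k+1) + 7·4^(k+1)) − 4·(-5·2^k + 7·4^k) = (-5)·2^k·(2 − 4) = (10)·2^k. Since 2 | h(k) by the inductive hypothesis, 2 | 4·h(k); and 2 | 10 since 10 = 2·5. Therefore 2 | h(k+1).
Hence, by induction on n, the claim holds for every n ≥ 1.
Therefore the largest such d is 2.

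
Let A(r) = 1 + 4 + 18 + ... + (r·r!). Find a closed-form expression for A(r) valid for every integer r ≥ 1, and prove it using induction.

A(r) = (r + 1)! - 1

We claim A(r) = (r + 1)! - 1 for all r ≥ 1.
Base step (r = 1): A(1) = 1, and the closed form gives 1. They agree.
Inductive step: suppose the statement holds for some m ≥ 1, so A(m) = (m + 1)! - 1.
Then A(m+1) = A(m) + ((m + 1)(m + 1)!) = ((m + 1)! - 1) + ((m + 1)(m + 1)!).
Simplifying, A(m+1) = ((m+1) + 1)! - 1,
which is the closed form with r = m+1.
This completes the induction.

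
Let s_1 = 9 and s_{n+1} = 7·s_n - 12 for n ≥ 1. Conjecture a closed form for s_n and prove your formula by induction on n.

s_n = 7^n + 2

Computing the first terms: s_1 = 9, s_2 = 51, s_3 = 345. This suggests s_n = 7^n + 2.
Base step (n = 1): the formula gives 9 = 9 = s_1.
Suppose the result is true for n = j, so s_j = 7^j + 2.
Then s_{j+1} = 7·s_j - 12 = 7·(7^j + 2) - 12 = 7^(j + 1) + 2,
which is the claimed formula at n = j+1.
This completes the induction.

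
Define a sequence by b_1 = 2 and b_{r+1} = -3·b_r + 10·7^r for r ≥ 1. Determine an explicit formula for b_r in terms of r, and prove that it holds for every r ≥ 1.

Computing the first terms: b_1 = 2, b_2 = 64, b_3 = 298. This suggests b_r = -5(-3)^(r - 1) + 7^r.
Base step (r = 1): the formula gives 2 = 2 = b_1.
Inductive step: suppose the statement holds for some p ≥ 1, so b_p = -5(-3)^(p - 1) + 7^p.
Then b_{p+1} = -3·b_p + 10·7^p = -3·(-5(-3)^(p - 1) + 7^p) + 10·7^p = -5(-3)^p + 7^(p + 1) = -5(-3)^((p+1) - 1) + 7^(p+1),
which is the claimed formula at r = p+1.
By induction, the statement is established for all r ≥ 1.

b_r = -5(-3)^(r - 1) + 7^r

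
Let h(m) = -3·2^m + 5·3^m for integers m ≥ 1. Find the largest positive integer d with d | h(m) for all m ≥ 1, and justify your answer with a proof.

d = 3

Computing the first values: h(1) = 9 and h(2) = 33; gcd(9, 33) = 3, so d ≤ 3.
We prove 3 | -3·2^m + 5·3^m for all m ≥ 1 by induction on m.
For the base case m = 1: h(1) = 9 = 3·(3), so 3 | h(1).
Inductive step: suppose the statement holds for some r ≥ 1, i.e. 3 | h(r). Then
h(r+1) − 3·h(r) = (-3·2^(r+1) + 5·3^(r+1)) − 3·(-3·2^r + 5·3^r) = (-3)·2^r·(2 − 3) = (3)·2^r. Since 3 | h(r) by the inductive hypothesis, 3 | 3·h(r); and 3 | 3 since 3 = 3·1. Therefore 3 | h(r+1).
By the principle of mathematical induction, the result holds for all m ≥ 1.
Therefore the largest such d is 3.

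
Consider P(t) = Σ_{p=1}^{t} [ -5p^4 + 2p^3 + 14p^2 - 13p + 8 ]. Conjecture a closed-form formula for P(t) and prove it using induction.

P(t) = -t(t^4 + 2t^3 - 4t^2 - t - 4)

We claim P(t) = -t(t^4 + 2t^3 - 4t^2 - t - 4) for all t ≥ 1.
Base case (t = 1): P(1) = 6, and the closed form gives 6. They agree.
Inductive step: assume the claim holds for t = p, so P(p) = p(-p^4 - 2p^3 + 4p^2 + p + 4).
Then P(p+1) = P(p) + (-5p^4 - 18p^3 - 10p^2 + p + 6) = (p(-p^4 - 2p^3 + 4p^2 + p + 4)) + (-5p^4 - 18p^3 - 10p^2 + p + 6).
Simplifying, P(p+1) = -(p + 1)(p^4 + 6p^3 + 8p^2 + p - 6) = -(p+1)((p+1)^4 + 2(p+1)^3 - 4(p+1)^2 - (p+1) - 4),
which is the closed form with t = p+1.
This completes the induction.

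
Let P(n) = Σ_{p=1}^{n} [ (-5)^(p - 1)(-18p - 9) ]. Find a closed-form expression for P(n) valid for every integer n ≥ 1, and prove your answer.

P(n) = (-5)^n(3n + 2) - 2

We claim P(n) = (-5)^n(3n + 2) - 2 for all n ≥ 1.
When n = 1: P(1) = -27, and the closed form gives -27. They agree.
For the inductive step, assume it holds for an arbitrary p ≥ 1, so P(p) = (-5)^p(3p + 2) - 2.
Then P(p+1) = P(p) + ((-5)^p(-18p - 27)) = ((-5)^p(3p + 2) - 2) + ((-5)^p(-18p - 27)).
Simplifying, P(p+1) = -15(-5)^p·p - 25(-5)^p - 2 = (-5)^(p+1)(3(p+1) + 2) - 2,
which is the closed form with n = p+1.
By induction, the statement is established for all n ≥ 1.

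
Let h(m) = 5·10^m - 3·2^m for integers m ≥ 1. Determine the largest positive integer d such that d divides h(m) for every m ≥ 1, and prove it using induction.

Computing the first values: h(1) = 44 and h(2) = 488; gcd(44, 488) = 4, so d ≤ 4.
We prove 4 | 5·10^m - 3·2^m for all m ≥ 1 by induction on m.
When m = 1: h(1) = 44 = 4·(11), so 4 | h(1).
Inductive step: assume the claim holds for m = p, i.e. 4 | h(p). Then
h(p+1) − 10·h(p) = (5·10^(p+1) - 3·2^(p+1)) − 10·(5·10^p - 3·2^p) = (-3)·2^p·(2 − 10) = (24)·2^p. Since 4 | h(p) by the inductive hypothesis, 4 | 10·h(p); and 4 | 24 since 24 = 4·6. Therefore 4 | h(p+1).
Hence, by induction on m, the claim holds for every m ≥ 1.
Therefore the largest such d is 4.

d = 4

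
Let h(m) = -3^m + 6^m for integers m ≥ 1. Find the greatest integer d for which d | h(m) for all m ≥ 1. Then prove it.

d = 3

Computing the first values: h(1) = 3 and h(2) = 27; gcd(3, 27) = 3, so d ≤ 3.
We prove 3 | -3^m + 6^m for all m ≥ 1 by induction on m.
Base step (m = 1): h(1) = 3 = 3·(1), so 3 | h(1).
Suppose the result is true for m = k, i.e. 3 | h(k). Then
6^{k+1} − 3^{k+1} = 6·6^k − 3·3^k = 6·(6^k − 3^k) + (3)·3^k. The first term is divisible by 3 by the inductive hypothesis, and the second term (3)·3^k is divisible by 3 since 3 | 3. Hence 3 | h(k+1).
By the principle of mathematical induction, the result holds for all m ≥ 1.
Therefore the largest such d is 3.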